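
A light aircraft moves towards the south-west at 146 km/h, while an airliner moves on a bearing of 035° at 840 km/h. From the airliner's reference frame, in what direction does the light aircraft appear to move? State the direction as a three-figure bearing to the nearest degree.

216°

Taking east as x and north as y: light aircraft velocity = (-103.238, -103.238) km/h; airliner velocity = (481.804, 688.088) km/h.
Velocity of light aircraft relative to airliner = (-103.238, -103.238) − (481.804, 688.088) = (-585.042, -791.325) km/h.
Bearing = atan2(-585.04, -791.33) = 216.48° clockwise from north.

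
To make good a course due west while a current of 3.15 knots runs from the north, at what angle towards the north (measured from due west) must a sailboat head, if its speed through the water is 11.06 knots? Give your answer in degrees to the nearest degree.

17°

The current pushes perpendicular to the desired track; the heading must have a component into the current equal to 3.15 knots: 11.06 sin θ = 3.15.
sin θ = 0.2848, so θ = 16.547°.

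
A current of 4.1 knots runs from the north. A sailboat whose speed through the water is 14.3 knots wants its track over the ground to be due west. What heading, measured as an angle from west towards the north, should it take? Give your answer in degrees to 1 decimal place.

The current pushes perpendicular to the desired track; the heading must have a component into the current equal to 4.1 knots: 14.3 sin θ = 4.1.
sin θ = 0.2867, so θ = 16.661°.

16.7°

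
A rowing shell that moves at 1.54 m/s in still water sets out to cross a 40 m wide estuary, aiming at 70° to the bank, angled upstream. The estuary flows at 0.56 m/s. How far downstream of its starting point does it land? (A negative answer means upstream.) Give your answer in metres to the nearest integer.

Perpendicular speed = 1.447 m/s; crossing time = 40 / 1.447 = 27.641 s.
Net downstream speed = 0.033 m/s.
Drift = 0.033 × 27.641 = 0.920 m (downstream).

1 m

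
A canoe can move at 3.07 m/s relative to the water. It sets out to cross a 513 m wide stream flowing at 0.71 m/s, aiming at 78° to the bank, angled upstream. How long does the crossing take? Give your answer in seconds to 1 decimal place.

170.8 s

The component of the canoe's velocity perpendicular to the bank is 3.07 × sin 78° = 3.003 m/s.
The current is parallel to the bank, so it does not affect the crossing time.
Time = 513 / 3.003 = 170.834 s.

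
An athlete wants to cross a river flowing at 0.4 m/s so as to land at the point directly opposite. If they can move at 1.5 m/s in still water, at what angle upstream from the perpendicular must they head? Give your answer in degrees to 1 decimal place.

To cancel the current, the upstream component of the athlete's velocity must equal the flow: 1.5 sin θ = 0.4.
sin θ = 0.4 / 1.5 = 0.2667.
θ = arcsin(0.2667) = 15.466°.

15.5°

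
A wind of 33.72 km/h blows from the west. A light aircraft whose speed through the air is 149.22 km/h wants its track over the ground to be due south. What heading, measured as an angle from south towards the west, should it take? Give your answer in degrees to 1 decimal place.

13.1°

The wind pushes perpendicular to the desired track; the heading must have a component into the wind equal to 33.72 km/h: 149.22 sin θ = 33.72.
sin θ = 0.2260, so θ = 13.060°.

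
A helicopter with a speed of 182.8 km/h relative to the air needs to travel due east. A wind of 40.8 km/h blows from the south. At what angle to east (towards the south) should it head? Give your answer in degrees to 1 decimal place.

12.9°

The wind pushes perpendicular to the desired track; the heading must have a component into the wind equal to 40.8 km/h: 182.8 sin θ = 40.8.
sin θ = 0.2232, so θ = 12.897°.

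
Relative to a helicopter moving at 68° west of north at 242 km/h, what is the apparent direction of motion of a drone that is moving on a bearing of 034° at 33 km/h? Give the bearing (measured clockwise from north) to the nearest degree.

Taking east as x and north as y: drone velocity = (18.453, 27.358) km/h; helicopter velocity = (-224.378, 90.655) km/h.
Velocity of drone relative to helicopter = (18.453, 27.358) − (-224.378, 90.655) = (242.832, -63.297) km/h.
Bearing = atan2(242.83, -63.30) = 104.61° clockwise from north.

105°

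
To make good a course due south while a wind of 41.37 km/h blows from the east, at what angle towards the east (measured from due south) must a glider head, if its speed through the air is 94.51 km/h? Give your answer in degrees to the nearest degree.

26°

The wind pushes perpendicular to the desired track; the heading must have a component into the wind equal to 41.37 km/h: 94.51 sin θ = 41.37.
sin θ = 0.4377, so θ = 25.959°.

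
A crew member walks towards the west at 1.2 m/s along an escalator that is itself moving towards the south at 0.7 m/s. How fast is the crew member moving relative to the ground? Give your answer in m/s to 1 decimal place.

Taking east as x and north as y: escalator velocity = (0.000, -0.700) m/s; crew member velocity relative to escalator = (-1.200, 0.000) m/s.
Velocity relative to ground = (0.000, -0.700) + (-1.200, 0.000) = (-1.200, -0.700) m/s.
Speed = |(-1.200, -0.700)| = 1.389 m/s.

1.4 m/s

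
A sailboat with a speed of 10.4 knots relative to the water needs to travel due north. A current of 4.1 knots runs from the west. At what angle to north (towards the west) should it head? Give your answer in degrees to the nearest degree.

23°

The current pushes perpendicular to the desired track; the heading must have a component into the current equal to 4.1 knots: 10.4 sin θ = 4.1.
sin θ = 0.3942, so θ = 23.218°.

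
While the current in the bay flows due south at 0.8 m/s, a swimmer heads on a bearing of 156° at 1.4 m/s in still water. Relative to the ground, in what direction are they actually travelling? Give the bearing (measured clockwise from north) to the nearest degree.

165°

Taking east as x and north as y: velocity relative to the water = (0.569, -1.279) m/s; the water relative to ground = (0.000, -0.800) m/s.
Velocity relative to ground = (0.569, -1.279) + (0.000, -0.800) = (0.569, -2.079) m/s.
Bearing = atan2(0.57, -2.08) = 164.68° clockwise from north.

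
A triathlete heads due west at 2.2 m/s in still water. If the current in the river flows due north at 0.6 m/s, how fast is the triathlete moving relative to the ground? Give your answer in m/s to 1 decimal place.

2.3 m/s

Taking east as x and north as y: velocity relative to the water = (-2.200, 0.000) m/s; the water relative to ground = (0.000, 0.600) m/s.
Velocity relative to ground = (-2.200, 0.000) + (0.000, 0.600) = (-2.200, 0.600) m/s.
Speed = |(-2.200, 0.600)| = 2.280 m/s.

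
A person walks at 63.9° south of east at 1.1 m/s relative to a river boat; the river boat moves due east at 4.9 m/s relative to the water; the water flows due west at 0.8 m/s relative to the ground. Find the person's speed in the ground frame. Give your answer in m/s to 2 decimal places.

In east/north components (m/s): person relative to river boat = (0.484, -0.988); river boat relative to water = (4.900, 0.000); water relative to ground = (-0.800, 0.000).
Sum = (4.584, -0.988) m/s.
Speed = |(4.584, -0.988)| = 4.689 m/s.

4.69 m/s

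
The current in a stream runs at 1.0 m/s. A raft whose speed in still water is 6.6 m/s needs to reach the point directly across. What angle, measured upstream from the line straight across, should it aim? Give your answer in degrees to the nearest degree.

9°

To cancel the current, the upstream component of the raft's velocity must equal the flow: 6.6 sin θ = 1.0.
sin θ = 1.0 / 6.6 = 0.1515.
θ = arcsin(0.1515) = 8.715°.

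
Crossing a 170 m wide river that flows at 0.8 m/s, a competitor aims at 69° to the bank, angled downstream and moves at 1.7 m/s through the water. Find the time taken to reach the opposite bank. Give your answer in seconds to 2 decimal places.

The component of the competitor's velocity perpendicular to the bank is 1.7 × sin 69° = 1.587 m/s.
The flow acts along the bank and has no component across it.
Time = 170 / 1.587 = 107.114 s.

107.11 s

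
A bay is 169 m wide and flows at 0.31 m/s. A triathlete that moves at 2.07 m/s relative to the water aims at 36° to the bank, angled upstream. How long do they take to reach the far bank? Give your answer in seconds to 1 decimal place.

The component of the triathlete's velocity perpendicular to the bank is 2.07 × sin 36° = 1.217 m/s.
Only the cross-stream component determines the crossing time; the current contributes nothing perpendicular to the bank.
Time = 169 / 1.217 = 138.899 s.

138.9 s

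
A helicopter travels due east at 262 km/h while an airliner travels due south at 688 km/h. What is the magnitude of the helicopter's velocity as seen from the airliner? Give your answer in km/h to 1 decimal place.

Taking east as x and north as y: helicopter velocity = (262.000, 0.000) km/h; airliner velocity = (0.000, -688.000) km/h.
Velocity of helicopter relative to airliner = (262.000, 0.000) − (0.000, -688.000) = (262.000, 688.000) km/h.
Magnitude = |(262.000, 688.000)| = 736.198 km/h.

736.2 km/h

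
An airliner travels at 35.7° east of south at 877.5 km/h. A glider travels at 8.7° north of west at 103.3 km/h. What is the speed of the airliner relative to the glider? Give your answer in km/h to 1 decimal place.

Taking east as x and north as y: airliner velocity = (512.057, -712.603) km/h; glider velocity = (-102.111, 15.625) km/h.
Velocity of airliner relative to glider = (512.057, -712.603) − (-102.111, 15.625) = (614.169, -728.229) km/h.
Magnitude = |(614.169, -728.229)| = 952.639 km/h.

952.6 km/h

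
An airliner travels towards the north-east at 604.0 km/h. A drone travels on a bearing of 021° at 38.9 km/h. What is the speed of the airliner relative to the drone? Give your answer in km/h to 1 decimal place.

568.7 km/h

Taking east as x and north as y: airliner velocity = (427.092, 427.092) km/h; drone velocity = (13.941, 36.316) km/h.
Velocity of airliner relative to drone = (427.092, 427.092) − (13.941, 36.316) = (413.152, 390.776) km/h.
Magnitude = |(413.152, 390.776)| = 568.683 km/h.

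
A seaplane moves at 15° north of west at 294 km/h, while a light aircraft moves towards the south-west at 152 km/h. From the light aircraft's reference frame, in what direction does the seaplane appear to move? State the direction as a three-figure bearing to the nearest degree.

Taking east as x and north as y: seaplane velocity = (-283.982, 76.093) km/h; light aircraft velocity = (-107.480, -107.480) km/h.
Velocity of seaplane relative to light aircraft = (-283.982, 76.093) − (-107.480, -107.480) = (-176.502, 183.573) km/h.
Bearing = atan2(-176.50, 183.57) = 316.13° clockwise from north.

316°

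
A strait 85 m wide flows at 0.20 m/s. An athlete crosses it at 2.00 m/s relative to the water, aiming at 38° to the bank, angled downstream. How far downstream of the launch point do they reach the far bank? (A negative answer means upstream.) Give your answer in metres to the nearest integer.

123 m

Perpendicular speed = 1.231 m/s; crossing time = 85 / 1.231 = 69.031 s.
Net downstream speed = 1.776 m/s.
Drift = 1.776 × 69.031 = 122.601 m (downstream).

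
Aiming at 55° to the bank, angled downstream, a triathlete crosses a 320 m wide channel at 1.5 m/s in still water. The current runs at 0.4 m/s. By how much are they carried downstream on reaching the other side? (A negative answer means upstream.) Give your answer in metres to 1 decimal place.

Perpendicular speed = 1.229 m/s; crossing time = 320 / 1.229 = 260.432 s.
Net downstream speed = 1.260 m/s.
Drift = 1.260 × 260.432 = 328.239 m (downstream).

328.2 m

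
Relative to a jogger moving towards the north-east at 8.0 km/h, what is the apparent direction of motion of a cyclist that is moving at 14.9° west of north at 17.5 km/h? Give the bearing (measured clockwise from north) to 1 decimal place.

Taking east as x and north as y: cyclist velocity = (-4.500, 16.912) km/h; jogger velocity = (5.657, 5.657) km/h.
Velocity of cyclist relative to jogger = (-4.500, 16.912) − (5.657, 5.657) = (-10.157, 11.255) km/h.
Bearing = atan2(-10.16, 11.25) = 317.94° clockwise from north.

317.9°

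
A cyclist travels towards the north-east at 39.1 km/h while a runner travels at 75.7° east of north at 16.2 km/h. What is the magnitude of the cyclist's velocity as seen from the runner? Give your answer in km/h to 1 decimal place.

Taking east as x and north as y: cyclist velocity = (27.648, 27.648) km/h; runner velocity = (15.698, 4.001) km/h.
Velocity of cyclist relative to runner = (27.648, 27.648) − (15.698, 4.001) = (11.950, 23.646) km/h.
Magnitude = |(11.950, 23.646)| = 26.494 km/h.

26.5 km/h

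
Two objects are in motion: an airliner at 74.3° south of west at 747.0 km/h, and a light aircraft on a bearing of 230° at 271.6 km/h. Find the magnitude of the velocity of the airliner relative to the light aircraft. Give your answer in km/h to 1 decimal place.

544.6 km/h

Taking east as x and north as y: airliner velocity = (-202.139, -719.131) km/h; light aircraft velocity = (-208.058, -174.581) km/h.
Velocity of airliner relative to light aircraft = (-202.139, -719.131) − (-208.058, -174.581) = (5.919, -544.550) km/h.
Magnitude = |(5.919, -544.550)| = 544.582 km/h.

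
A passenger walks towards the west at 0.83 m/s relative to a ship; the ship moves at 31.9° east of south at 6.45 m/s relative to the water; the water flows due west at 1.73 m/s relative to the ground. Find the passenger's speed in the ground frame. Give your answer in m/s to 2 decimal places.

5.54 m/s

In east/north components (m/s): passenger relative to ship = (-0.830, 0.000); ship relative to water = (3.408, -5.476); water relative to ground = (-1.730, 0.000).
Sum = (0.848, -5.476) m/s.
Speed = |(0.848, -5.476)| = 5.541 m/s.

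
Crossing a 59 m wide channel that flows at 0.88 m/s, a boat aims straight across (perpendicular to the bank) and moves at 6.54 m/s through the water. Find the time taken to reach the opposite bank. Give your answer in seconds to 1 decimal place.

9.0 s

The component of the boat's velocity perpendicular to the bank is 6.54 m/s.
The flow acts along the bank and has no component across it.
Time = 59 / 6.540 = 9.021 s.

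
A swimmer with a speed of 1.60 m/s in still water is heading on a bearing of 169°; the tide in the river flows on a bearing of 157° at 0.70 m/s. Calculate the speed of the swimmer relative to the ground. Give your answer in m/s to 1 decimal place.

2.3 m/s

Taking east as x and north as y: velocity relative to the water = (0.305, -1.571) m/s; the water relative to ground = (0.274, -0.644) m/s.
Velocity relative to ground = (0.305, -1.571) + (0.274, -0.644) = (0.579, -2.215) m/s.
Speed = |(0.579, -2.215)| = 2.289 m/s.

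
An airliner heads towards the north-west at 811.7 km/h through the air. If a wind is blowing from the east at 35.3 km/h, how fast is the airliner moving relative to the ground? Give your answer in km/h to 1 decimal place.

Taking east as x and north as y: velocity relative to the air = (-573.959, 573.959) km/h; the air relative to ground = (-35.300, 0.000) km/h.
Velocity relative to ground = (-573.959, 573.959) + (-35.300, 0.000) = (-609.259, 573.959) km/h.
Speed = |(-609.259, 573.959)| = 837.033 km/h.

837.0 km/h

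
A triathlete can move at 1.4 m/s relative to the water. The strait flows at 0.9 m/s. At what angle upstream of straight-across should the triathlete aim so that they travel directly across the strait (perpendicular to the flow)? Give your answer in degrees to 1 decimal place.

40.0°

To cancel the current, the upstream component of the triathlete's velocity must equal the flow: 1.4 sin θ = 0.9.
sin θ = 0.9 / 1.4 = 0.6429.
θ = arcsin(0.6429) = 40.005°.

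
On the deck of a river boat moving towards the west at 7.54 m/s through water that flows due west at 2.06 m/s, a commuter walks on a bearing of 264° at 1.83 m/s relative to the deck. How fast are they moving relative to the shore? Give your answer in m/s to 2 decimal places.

In east/north components (m/s): commuter relative to river boat = (-1.820, -0.191); river boat relative to water = (-7.540, 0.000); water relative to ground = (-2.060, 0.000).
Sum = (-11.420, -0.191) m/s.
Speed = |(-11.420, -0.191)| = 11.422 m/s.

11.42 m/s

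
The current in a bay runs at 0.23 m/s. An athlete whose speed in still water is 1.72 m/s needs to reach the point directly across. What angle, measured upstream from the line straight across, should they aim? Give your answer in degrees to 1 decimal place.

7.7°

To cancel the current, the upstream component of the athlete's velocity must equal the flow: 1.72 sin θ = 0.23.
sin θ = 0.23 / 1.72 = 0.1337.
θ = arcsin(0.1337) = 7.685°.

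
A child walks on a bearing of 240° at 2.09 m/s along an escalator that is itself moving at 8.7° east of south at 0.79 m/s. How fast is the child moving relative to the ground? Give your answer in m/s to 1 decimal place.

Taking east as x and north as y: escalator velocity = (0.119, -0.781) m/s; child velocity relative to escalator = (-1.810, -1.045) m/s.
Velocity relative to ground = (0.119, -0.781) + (-1.810, -1.045) = (-1.690, -1.826) m/s.
Speed = |(-1.690, -1.826)| = 2.488 m/s.

2.5 m/s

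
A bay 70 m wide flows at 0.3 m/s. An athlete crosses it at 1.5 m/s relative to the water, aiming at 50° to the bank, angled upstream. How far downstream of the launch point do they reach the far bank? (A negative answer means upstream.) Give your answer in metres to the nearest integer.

-40 m

Perpendicular speed = 1.149 m/s; crossing time = 70 / 1.149 = 60.919 s.
Net downstream speed = -0.664 m/s.
Drift = -0.664 × 60.919 = -40.461 m (upstream).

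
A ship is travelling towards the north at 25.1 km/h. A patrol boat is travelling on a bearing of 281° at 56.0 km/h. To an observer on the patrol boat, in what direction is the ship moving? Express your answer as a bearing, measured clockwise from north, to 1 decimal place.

075.3°

Taking east as x and north as y: ship velocity = (0.000, 25.100) km/h; patrol boat velocity = (-54.971, 10.685) km/h.
Velocity of ship relative to patrol boat = (0.000, 25.100) − (-54.971, 10.685) = (54.971, 14.415) km/h.
Bearing = atan2(54.97, 14.41) = 75.31° clockwise from north.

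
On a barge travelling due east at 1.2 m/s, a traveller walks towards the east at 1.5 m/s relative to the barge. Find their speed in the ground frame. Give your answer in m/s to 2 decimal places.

2.70 m/s

Taking east as x and north as y: barge velocity = (1.200, 0.000) m/s; traveller velocity relative to barge = (1.500, 0.000) m/s.
Velocity relative to ground = (1.200, 0.000) + (1.500, 0.000) = (2.700, 0.000) m/s.
Speed = |(2.700, 0.000)| = 2.700 m/s.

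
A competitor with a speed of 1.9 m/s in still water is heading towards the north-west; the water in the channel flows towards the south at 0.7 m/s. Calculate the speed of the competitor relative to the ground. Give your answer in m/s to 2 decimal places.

Taking east as x and north as y: velocity relative to the water = (-1.344, 1.344) m/s; the water relative to ground = (0.000, -0.700) m/s.
Velocity relative to ground = (-1.344, 1.344) + (0.000, -0.700) = (-1.344, 0.644) m/s.
Speed = |(-1.344, 0.644)| = 1.490 m/s.

1.49 m/s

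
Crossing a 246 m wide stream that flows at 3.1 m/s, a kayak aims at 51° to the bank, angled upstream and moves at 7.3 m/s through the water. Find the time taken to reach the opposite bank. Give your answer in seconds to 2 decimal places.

The component of the kayak's velocity perpendicular to the bank is 7.3 × sin 51° = 5.673 m/s.
The flow acts along the bank and has no component across it.
Time = 246 / 5.673 = 43.362 s.

43.36 s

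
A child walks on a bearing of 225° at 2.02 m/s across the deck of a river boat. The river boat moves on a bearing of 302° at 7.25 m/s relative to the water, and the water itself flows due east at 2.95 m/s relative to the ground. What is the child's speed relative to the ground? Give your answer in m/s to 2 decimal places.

5.22 m/s

In east/north components (m/s): child relative to river boat = (-1.428, -1.428); river boat relative to water = (-6.148, 3.842); water relative to ground = (2.950, 0.000).
Sum = (-4.627, 2.414) m/s.
Speed = |(-4.627, 2.414)| = 5.218 m/s.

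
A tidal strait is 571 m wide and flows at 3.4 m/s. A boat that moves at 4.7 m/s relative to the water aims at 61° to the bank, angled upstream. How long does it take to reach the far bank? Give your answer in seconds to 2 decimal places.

138.91 s

The component of the boat's velocity perpendicular to the bank is 4.7 × sin 61° = 4.111 m/s.
Only the cross-stream component determines the crossing time; the current contributes nothing perpendicular to the bank.
Time = 571 / 4.111 = 138.905 s.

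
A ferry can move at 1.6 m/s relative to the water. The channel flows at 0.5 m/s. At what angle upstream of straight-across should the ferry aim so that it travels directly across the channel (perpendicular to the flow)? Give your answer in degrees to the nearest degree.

18°

To cancel the current, the upstream component of the ferry's velocity must equal the flow: 1.6 sin θ = 0.5.
sin θ = 0.5 / 1.6 = 0.3125.
θ = arcsin(0.3125) = 18.210°.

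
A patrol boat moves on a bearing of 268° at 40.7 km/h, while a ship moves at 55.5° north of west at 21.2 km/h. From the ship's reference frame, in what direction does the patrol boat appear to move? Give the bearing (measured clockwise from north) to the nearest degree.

Taking east as x and north as y: patrol boat velocity = (-40.675, -1.420) km/h; ship velocity = (-12.008, 17.471) km/h.
Velocity of patrol boat relative to ship = (-40.675, -1.420) − (-12.008, 17.471) = (-28.667, -18.892) km/h.
Bearing = atan2(-28.67, -18.89) = 236.62° clockwise from north.

237°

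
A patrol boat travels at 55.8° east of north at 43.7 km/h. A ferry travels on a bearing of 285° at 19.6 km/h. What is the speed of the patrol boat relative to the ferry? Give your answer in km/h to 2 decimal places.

58.42 km/h

Taking east as x and north as y: patrol boat velocity = (36.143, 24.563) km/h; ferry velocity = (-18.932, 5.073) km/h.
Velocity of patrol boat relative to ferry = (36.143, 24.563) − (-18.932, 5.073) = (55.076, 19.490) km/h.
Magnitude = |(55.076, 19.490)| = 58.422 km/h.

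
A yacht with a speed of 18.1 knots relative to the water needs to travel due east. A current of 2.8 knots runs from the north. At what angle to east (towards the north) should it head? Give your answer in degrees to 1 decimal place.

8.9°

The current pushes perpendicular to the desired track; the heading must have a component into the current equal to 2.8 knots: 18.1 sin θ = 2.8.
sin θ = 0.1547, so θ = 8.899°.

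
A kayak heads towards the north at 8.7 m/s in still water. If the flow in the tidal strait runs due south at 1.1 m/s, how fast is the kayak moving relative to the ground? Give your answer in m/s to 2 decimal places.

Taking east as x and north as y: velocity relative to the water = (0.000, 8.700) m/s; the water relative to ground = (0.000, -1.100) m/s.
Velocity relative to ground = (0.000, 8.700) + (0.000, -1.100) = (0.000, 7.600) m/s.
Speed = |(0.000, 7.600)| = 7.600 m/s.

7.60 m/s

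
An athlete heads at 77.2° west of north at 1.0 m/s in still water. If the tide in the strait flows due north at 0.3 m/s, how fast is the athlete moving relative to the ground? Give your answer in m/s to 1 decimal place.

1.1 m/s

Taking east as x and north as y: velocity relative to the water = (-0.975, 0.222) m/s; the water relative to ground = (0.000, 0.300) m/s.
Velocity relative to ground = (-0.975, 0.222) + (0.000, 0.300) = (-0.975, 0.522) m/s.
Speed = |(-0.975, 0.522)| = 1.106 m/s.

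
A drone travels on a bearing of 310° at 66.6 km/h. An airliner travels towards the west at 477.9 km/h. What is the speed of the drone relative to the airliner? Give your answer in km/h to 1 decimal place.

429.0 km/h

Taking east as x and north as y: drone velocity = (-51.019, 42.810) km/h; airliner velocity = (-477.900, 0.000) km/h.
Velocity of drone relative to airliner = (-51.019, 42.810) − (-477.900, 0.000) = (426.881, 42.810) km/h.
Magnitude = |(426.881, 42.810)| = 429.023 km/h.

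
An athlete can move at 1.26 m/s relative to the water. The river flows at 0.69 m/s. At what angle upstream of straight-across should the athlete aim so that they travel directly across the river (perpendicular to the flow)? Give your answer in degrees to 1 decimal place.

To cancel the current, the upstream component of the athlete's velocity must equal the flow: 1.26 sin θ = 0.69.
sin θ = 0.69 / 1.26 = 0.5476.
θ = arcsin(0.5476) = 33.204°.

33.2°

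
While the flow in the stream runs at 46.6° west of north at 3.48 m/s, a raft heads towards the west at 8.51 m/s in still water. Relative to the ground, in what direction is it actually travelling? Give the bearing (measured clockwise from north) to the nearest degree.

Taking east as x and north as y: velocity relative to the water = (-8.510, 0.000) m/s; the water relative to ground = (-2.528, 2.391) m/s.
Velocity relative to ground = (-8.510, 0.000) + (-2.528, 2.391) = (-11.038, 2.391) m/s.
Bearing = atan2(-11.04, 2.39) = 282.22° clockwise from north.

282°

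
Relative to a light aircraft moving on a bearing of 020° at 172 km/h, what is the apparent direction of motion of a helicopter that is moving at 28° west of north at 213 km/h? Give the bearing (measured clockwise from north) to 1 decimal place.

279.5°

Taking east as x and north as y: helicopter velocity = (-99.997, 188.068) km/h; light aircraft velocity = (58.827, 161.627) km/h.
Velocity of helicopter relative to light aircraft = (-99.997, 188.068) − (58.827, 161.627) = (-158.825, 26.441) km/h.
Bearing = atan2(-158.82, 26.44) = 279.45° clockwise from north.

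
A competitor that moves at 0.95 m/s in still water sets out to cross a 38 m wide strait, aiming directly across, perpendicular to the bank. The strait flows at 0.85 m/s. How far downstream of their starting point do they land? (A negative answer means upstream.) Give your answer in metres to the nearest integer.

Perpendicular speed = 0.950 m/s; crossing time = 38 / 0.950 = 40.000 s.
Net downstream speed = 0.850 m/s.
Drift = 0.850 × 40.000 = 34.000 m (downstream).

34 m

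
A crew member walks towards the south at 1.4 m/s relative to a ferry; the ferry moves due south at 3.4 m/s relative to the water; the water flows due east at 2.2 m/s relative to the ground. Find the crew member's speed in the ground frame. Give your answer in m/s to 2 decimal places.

5.28 m/s

In east/north components (m/s): crew member relative to ferry = (0.000, -1.400); ferry relative to water = (0.000, -3.400); water relative to ground = (2.200, 0.000).
Sum = (2.200, -4.800) m/s.
Speed = |(2.200, -4.800)| = 5.280 m/s.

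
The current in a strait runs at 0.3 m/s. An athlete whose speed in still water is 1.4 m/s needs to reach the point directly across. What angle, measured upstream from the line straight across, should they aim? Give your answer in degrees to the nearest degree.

12°

To cancel the current, the upstream component of the athlete's velocity must equal the flow: 1.4 sin θ = 0.3.
sin θ = 0.3 / 1.4 = 0.2143.
θ = arcsin(0.2143) = 12.374°.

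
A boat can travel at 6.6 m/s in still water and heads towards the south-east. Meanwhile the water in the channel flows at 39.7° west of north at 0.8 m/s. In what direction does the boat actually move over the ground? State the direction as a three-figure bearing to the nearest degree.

134°

Taking east as x and north as y: velocity relative to the water = (4.667, -4.667) m/s; the water relative to ground = (-0.511, 0.616) m/s.
Velocity relative to ground = (4.667, -4.667) + (-0.511, 0.616) = (4.156, -4.051) m/s.
Bearing = atan2(4.16, -4.05) = 134.27° clockwise from north.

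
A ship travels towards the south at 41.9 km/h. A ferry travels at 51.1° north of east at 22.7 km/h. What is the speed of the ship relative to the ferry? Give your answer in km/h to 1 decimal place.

61.2 km/h

Taking east as x and north as y: ship velocity = (0.000, -41.900) km/h; ferry velocity = (14.255, 17.666) km/h.
Velocity of ship relative to ferry = (0.000, -41.900) − (14.255, 17.666) = (-14.255, -59.566) km/h.
Magnitude = |(-14.255, -59.566)| = 61.248 km/h.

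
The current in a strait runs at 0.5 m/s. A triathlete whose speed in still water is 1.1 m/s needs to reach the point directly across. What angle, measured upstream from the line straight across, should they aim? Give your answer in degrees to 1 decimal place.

To cancel the current, the upstream component of the triathlete's velocity must equal the flow: 1.1 sin θ = 0.5.
sin θ = 0.5 / 1.1 = 0.4545.
θ = arcsin(0.4545) = 27.036°.

27.0°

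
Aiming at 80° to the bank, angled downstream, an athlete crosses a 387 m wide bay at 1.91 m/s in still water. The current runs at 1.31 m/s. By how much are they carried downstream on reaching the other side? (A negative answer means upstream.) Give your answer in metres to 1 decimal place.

Perpendicular speed = 1.881 m/s; crossing time = 387 / 1.881 = 205.744 s.
Net downstream speed = 1.642 m/s.
Drift = 1.642 × 205.744 = 337.763 m (downstream).

337.8 m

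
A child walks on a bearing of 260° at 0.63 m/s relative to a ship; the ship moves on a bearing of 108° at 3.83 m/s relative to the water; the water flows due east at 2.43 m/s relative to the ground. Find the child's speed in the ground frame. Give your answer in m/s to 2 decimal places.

In east/north components (m/s): child relative to ship = (-0.620, -0.109); ship relative to water = (3.643, -1.184); water relative to ground = (2.430, 0.000).
Sum = (5.452, -1.293) m/s.
Speed = |(5.452, -1.293)| = 5.603 m/s.

5.60 m/s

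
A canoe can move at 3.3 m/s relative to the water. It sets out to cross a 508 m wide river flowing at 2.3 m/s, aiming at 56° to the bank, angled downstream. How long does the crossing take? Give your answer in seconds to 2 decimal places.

185.68 s

The component of the canoe's velocity perpendicular to the bank is 3.3 × sin 56° = 2.736 m/s.
The current is parallel to the bank, so it does not affect the crossing time.
Time = 508 / 2.736 = 185.684 s.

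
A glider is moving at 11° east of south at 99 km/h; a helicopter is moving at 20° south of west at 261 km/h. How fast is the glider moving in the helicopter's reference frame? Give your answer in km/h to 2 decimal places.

264.27 km/h

Taking east as x and north as y: glider velocity = (18.890, -97.181) km/h; helicopter velocity = (-245.260, -89.267) km/h.
Velocity of glider relative to helicopter = (18.890, -97.181) − (-245.260, -89.267) = (264.150, -7.914) km/h.
Magnitude = |(264.150, -7.914)| = 264.268 km/h.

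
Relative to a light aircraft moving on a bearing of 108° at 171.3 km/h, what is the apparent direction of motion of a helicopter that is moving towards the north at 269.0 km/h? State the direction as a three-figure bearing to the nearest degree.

333°

Taking east as x and north as y: helicopter velocity = (0.000, 269.000) km/h; light aircraft velocity = (162.916, -52.935) km/h.
Velocity of helicopter relative to light aircraft = (0.000, 269.000) − (162.916, -52.935) = (-162.916, 321.935) km/h.
Bearing = atan2(-162.92, 321.93) = 333.16° clockwise from north.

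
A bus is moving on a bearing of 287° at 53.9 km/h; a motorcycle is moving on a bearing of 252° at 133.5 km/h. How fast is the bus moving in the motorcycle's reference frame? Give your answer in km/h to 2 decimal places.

Taking east as x and north as y: bus velocity = (-51.545, 15.759) km/h; motorcycle velocity = (-126.966, -41.254) km/h.
Velocity of bus relative to motorcycle = (-51.545, 15.759) − (-126.966, -41.254) = (75.421, 57.013) km/h.
Magnitude = |(75.421, 57.013)| = 94.545 km/h.

94.55 km/h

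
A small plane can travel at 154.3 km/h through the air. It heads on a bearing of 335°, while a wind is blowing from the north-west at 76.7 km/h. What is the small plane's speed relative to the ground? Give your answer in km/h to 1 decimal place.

86.3 km/h

Taking east as x and north as y: velocity relative to the air = (-65.210, 139.843) km/h; the air relative to ground = (54.235, -54.235) km/h.
Velocity relative to ground = (-65.210, 139.843) + (54.235, -54.235) = (-10.975, 85.608) km/h.
Speed = |(-10.975, 85.608)| = 86.309 km/h.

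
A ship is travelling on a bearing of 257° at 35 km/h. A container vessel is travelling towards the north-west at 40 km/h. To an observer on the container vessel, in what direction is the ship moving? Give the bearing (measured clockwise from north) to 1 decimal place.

189.1°

Taking east as x and north as y: ship velocity = (-34.103, -7.873) km/h; container vessel velocity = (-28.284, 28.284) km/h.
Velocity of ship relative to container vessel = (-34.103, -7.873) − (-28.284, 28.284) = (-5.819, -36.158) km/h.
Bearing = atan2(-5.82, -36.16) = 189.14° clockwise from north.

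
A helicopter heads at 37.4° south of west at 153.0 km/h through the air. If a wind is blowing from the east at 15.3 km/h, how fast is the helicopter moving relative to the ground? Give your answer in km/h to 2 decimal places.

165.42 km/h

Taking east as x and north as y: velocity relative to the air = (-121.545, -92.929) km/h; the air relative to ground = (-15.300, 0.000) km/h.
Velocity relative to ground = (-121.545, -92.929) + (-15.300, 0.000) = (-136.845, -92.929) km/h.
Speed = |(-136.845, -92.929)| = 165.416 km/h.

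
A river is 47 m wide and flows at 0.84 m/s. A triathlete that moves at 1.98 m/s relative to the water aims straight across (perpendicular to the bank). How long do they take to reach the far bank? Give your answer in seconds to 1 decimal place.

The component of the triathlete's velocity perpendicular to the bank is 1.98 m/s.
The flow acts along the bank and has no component across it.
Time = 47 / 1.980 = 23.737 s.

23.7 s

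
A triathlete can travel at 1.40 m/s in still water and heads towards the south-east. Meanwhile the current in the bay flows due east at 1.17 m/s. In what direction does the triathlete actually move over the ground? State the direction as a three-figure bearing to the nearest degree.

Taking east as x and north as y: velocity relative to the water = (0.990, -0.990) m/s; the water relative to ground = (1.170, 0.000) m/s.
Velocity relative to ground = (0.990, -0.990) + (1.170, 0.000) = (2.160, -0.990) m/s.
Bearing = atan2(2.16, -0.99) = 114.62° clockwise from north.

115°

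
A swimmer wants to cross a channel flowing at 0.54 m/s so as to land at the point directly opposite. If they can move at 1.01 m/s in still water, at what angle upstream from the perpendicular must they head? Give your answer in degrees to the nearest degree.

To cancel the current, the upstream component of the swimmer's velocity must equal the flow: 1.01 sin θ = 0.54.
sin θ = 0.54 / 1.01 = 0.5347.
θ = arcsin(0.5347) = 32.320°.

32°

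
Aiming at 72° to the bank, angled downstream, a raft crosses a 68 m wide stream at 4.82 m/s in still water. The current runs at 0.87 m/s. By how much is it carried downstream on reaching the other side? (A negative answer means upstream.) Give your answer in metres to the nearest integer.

35 m

Perpendicular speed = 4.584 m/s; crossing time = 68 / 4.584 = 14.834 s.
Net downstream speed = 2.359 m/s.
Drift = 2.359 × 14.834 = 35.000 m (downstream).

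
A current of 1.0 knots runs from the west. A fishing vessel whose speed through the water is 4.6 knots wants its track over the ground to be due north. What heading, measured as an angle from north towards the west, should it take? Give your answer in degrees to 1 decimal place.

The current pushes perpendicular to the desired track; the heading must have a component into the current equal to 1.0 knots: 4.6 sin θ = 1.0.
sin θ = 0.2174, so θ = 12.556°.

12.6°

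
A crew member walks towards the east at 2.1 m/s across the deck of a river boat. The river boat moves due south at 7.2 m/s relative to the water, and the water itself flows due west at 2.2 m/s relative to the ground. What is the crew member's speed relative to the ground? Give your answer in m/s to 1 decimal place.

7.2 m/s

In east/north components (m/s): crew member relative to river boat = (2.100, 0.000); river boat relative to water = (0.000, -7.200); water relative to ground = (-2.200, 0.000).
Sum = (-0.100, -7.200) m/s.
Speed = |(-0.100, -7.200)| = 7.201 m/s.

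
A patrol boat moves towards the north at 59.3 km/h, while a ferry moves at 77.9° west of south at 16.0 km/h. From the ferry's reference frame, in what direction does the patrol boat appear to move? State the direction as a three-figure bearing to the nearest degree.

014°

Taking east as x and north as y: patrol boat velocity = (0.000, 59.300) km/h; ferry velocity = (-15.645, -3.354) km/h.
Velocity of patrol boat relative to ferry = (0.000, 59.300) − (-15.645, -3.354) = (15.645, 62.654) km/h.
Bearing = atan2(15.64, 62.65) = 14.02° clockwise from north.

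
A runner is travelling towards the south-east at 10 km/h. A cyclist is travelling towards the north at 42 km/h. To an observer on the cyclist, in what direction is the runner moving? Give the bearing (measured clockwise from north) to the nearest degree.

172°

Taking east as x and north as y: runner velocity = (7.071, -7.071) km/h; cyclist velocity = (0.000, 42.000) km/h.
Velocity of runner relative to cyclist = (7.071, -7.071) − (0.000, 42.000) = (7.071, -49.071) km/h.
Bearing = atan2(7.07, -49.07) = 171.80° clockwise from north.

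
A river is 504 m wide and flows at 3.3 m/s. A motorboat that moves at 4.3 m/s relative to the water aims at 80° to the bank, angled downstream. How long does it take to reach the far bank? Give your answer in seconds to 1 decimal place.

119.0 s

The component of the motorboat's velocity perpendicular to the bank is 4.3 × sin 80° = 4.235 m/s.
Only the cross-stream component determines the crossing time; the current contributes nothing perpendicular to the bank.
Time = 504 / 4.235 = 119.017 s.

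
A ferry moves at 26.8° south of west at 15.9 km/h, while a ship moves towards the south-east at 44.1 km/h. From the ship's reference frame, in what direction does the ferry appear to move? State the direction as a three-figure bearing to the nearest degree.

298°

Taking east as x and north as y: ferry velocity = (-14.192, -7.169) km/h; ship velocity = (31.183, -31.183) km/h.
Velocity of ferry relative to ship = (-14.192, -7.169) − (31.183, -31.183) = (-45.376, 24.014) km/h.
Bearing = atan2(-45.38, 24.01) = 297.89° clockwise from north.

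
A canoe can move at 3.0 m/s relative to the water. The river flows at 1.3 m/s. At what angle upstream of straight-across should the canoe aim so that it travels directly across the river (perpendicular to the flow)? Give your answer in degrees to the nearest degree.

To cancel the current, the upstream component of the canoe's velocity must equal the flow: 3.0 sin θ = 1.3.
sin θ = 1.3 / 3.0 = 0.4333.
θ = arcsin(0.4333) = 25.679°.

26°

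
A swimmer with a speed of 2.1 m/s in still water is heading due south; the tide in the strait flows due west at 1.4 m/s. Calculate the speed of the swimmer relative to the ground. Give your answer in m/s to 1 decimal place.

2.5 m/s

Taking east as x and north as y: velocity relative to the water = (0.000, -2.100) m/s; the water relative to ground = (-1.400, 0.000) m/s.
Velocity relative to ground = (0.000, -2.100) + (-1.400, 0.000) = (-1.400, -2.100) m/s.
Speed = |(-1.400, -2.100)| = 2.524 m/s.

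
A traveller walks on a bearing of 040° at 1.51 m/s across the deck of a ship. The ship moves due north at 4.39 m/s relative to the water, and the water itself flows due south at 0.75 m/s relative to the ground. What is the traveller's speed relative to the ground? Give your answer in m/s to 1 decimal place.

In east/north components (m/s): traveller relative to ship = (0.971, 1.157); ship relative to water = (0.000, 4.390); water relative to ground = (0.000, -0.750).
Sum = (0.971, 4.797) m/s.
Speed = |(0.971, 4.797)| = 4.894 m/s.

4.9 m/s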